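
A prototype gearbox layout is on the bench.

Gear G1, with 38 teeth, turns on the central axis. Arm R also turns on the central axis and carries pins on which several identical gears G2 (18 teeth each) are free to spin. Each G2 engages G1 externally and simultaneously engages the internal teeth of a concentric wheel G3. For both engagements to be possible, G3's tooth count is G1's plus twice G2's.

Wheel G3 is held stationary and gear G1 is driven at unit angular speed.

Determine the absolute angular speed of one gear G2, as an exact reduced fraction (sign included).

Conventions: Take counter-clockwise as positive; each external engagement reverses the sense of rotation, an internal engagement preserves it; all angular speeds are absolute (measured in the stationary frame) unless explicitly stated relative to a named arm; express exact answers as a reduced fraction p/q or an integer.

-19/18

planetary set (38T centre, 18T on arm, 74T internal) — Willis relation
ring teeth: 38 + 2·18 = 74
38(ω_sun−ω_arm) = −74(ω_ring−ω_arm),  ω_ring = 0, ω_sun = 1
38(1−ω_arm) = −74(0−ω_arm)  ⇒  112·ω_arm = 38  ⇒  ω_arm = 19/56
sun–planet mesh: 38·(1−19/56) = −18·(ω_p−ω_arm)  ⇒  ω_p−ω_arm = -703/504
ω_p = 19/56 − 703/504 = -19/18
exact speed ratio = -19/18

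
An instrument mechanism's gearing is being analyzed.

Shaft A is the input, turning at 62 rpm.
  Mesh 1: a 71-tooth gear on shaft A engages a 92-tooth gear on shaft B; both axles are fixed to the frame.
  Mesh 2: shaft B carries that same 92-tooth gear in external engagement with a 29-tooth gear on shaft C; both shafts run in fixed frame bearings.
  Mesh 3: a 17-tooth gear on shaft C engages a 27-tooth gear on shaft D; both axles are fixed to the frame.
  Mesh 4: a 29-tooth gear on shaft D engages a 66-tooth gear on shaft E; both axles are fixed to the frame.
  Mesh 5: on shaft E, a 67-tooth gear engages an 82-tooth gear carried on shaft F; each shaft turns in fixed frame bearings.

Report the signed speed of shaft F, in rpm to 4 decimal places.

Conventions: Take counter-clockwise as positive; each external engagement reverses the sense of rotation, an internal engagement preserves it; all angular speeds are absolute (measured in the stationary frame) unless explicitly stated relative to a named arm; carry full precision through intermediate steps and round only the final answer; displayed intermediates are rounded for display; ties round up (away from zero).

-34.3125 rpm

recognized (6 fixed axles, 5 meshes): fixed-axis compound train
mesh 1 [71T→92T]: ω = 62.0000×71/92 = 47.8478 rpm, sense flips to −
mesh 2 [92T→29T]: ω = 47.8478×92/29 = 151.7931 rpm, sense flips to +
mesh 3 [17T→27T]: ω = 151.7931×17/27 = 95.5734 rpm, sense flips to −
mesh 4 [29T→66T]: ω = 95.5734×29/66 = 41.9944 rpm, sense flips to +
mesh 5 [67T→82T]: ω = 41.9944×67/82 = 34.3125 rpm, sense flips to −
signed output speed = -34.3125 rpm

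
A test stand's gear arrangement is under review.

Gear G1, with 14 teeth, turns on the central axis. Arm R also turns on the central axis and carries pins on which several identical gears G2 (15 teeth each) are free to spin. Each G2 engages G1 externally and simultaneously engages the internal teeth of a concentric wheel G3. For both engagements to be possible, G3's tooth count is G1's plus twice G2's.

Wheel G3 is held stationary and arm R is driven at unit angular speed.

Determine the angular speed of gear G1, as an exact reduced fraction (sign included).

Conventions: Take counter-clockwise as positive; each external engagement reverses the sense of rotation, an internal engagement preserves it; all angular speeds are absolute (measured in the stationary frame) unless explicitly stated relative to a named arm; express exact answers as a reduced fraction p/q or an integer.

29/7

class = planetary set [G3 = 14+2·15 = 44; Willis about the carrier]
ring teeth: 14 + 2·15 = 44
14(ω_sun−ω_arm) = −44(ω_ring−ω_arm),  ω_ring = 0, ω_arm = 1
ω_sun = 1 − (44/14)(0−1) = 29/7
exact speed ratio = 29/7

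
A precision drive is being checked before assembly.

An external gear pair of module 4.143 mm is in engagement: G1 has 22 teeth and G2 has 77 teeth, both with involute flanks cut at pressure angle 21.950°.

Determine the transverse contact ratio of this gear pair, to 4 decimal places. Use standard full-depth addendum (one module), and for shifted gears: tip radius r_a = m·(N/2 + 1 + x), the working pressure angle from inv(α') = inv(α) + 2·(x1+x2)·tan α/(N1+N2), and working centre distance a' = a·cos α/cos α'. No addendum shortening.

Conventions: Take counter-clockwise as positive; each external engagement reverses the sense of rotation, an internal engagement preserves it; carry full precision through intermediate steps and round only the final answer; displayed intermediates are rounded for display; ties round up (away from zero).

1.6127

topology: single-mesh involute geometry — m = 4.143, 22T/77T pair
base radii: r_b1 = 42.269432, r_b2 = 147.943011
tip radii: r_a1 = 49.716000, r_a2 = 163.648500
no profile shift: α' = α, a' = a
action lengths: √(r_a1²−r_b1²) = 26.172042, √(r_a2²−r_b2²) = 69.954964
base pitch p_b = π·m·cos α = 12.072121
CR = (26.172042 + 69.954964 − 205.078500·sin 21.95000°)/12.072121 = 1.612741
contact ratio ≈ 1.6127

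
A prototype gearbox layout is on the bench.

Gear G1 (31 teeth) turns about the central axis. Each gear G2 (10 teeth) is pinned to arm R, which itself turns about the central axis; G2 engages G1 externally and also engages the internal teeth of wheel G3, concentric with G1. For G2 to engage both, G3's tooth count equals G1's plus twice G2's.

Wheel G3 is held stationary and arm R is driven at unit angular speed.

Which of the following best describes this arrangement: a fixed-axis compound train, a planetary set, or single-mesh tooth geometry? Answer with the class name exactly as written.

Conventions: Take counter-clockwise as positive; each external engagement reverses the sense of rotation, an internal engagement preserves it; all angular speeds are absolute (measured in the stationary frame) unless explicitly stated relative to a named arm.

planetary set

planetary set (31T centre, 10T on arm, 51T internal) — Willis relation
classification: planetary set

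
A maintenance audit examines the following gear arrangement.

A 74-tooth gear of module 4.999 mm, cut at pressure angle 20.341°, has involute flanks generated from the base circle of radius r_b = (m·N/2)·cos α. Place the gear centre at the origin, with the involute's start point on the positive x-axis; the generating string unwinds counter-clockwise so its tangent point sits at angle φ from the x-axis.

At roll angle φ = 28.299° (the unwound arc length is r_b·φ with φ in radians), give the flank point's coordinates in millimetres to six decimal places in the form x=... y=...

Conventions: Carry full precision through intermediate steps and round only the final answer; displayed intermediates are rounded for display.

class = single-mesh tooth geometry [base-circle involute, m = 4.999, 74T]
pitch radius r_p = m·N/2 = 4.999·74/2 = 184.963000
base radius r_b = r_p·cos α = 184.963000·cos 20.341° = 173.428787
roll angle φ = 28.299° = 0.49391073 rad
x = r_b·(cos φ + φ·sin φ) = 193.309846
y = r_b·(sin φ − φ·cos φ) = 6.796942

x=193.309846 y=6.796942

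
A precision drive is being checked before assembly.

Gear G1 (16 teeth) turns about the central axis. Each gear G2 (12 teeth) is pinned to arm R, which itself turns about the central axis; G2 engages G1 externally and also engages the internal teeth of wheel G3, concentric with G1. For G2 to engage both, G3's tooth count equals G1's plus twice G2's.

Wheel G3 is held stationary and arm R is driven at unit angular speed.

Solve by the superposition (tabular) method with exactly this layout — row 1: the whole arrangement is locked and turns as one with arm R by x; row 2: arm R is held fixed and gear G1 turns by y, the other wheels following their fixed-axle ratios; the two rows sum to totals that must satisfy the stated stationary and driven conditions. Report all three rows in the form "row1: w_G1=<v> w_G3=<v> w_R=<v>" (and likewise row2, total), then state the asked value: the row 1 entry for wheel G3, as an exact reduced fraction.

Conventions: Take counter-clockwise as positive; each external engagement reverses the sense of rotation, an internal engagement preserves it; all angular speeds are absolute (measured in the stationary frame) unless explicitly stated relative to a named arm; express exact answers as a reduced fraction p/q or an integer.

row1: w_G1=1 w_G3=1 w_R=1
row2: w_G1=5/2 w_G3=-1 w_R=0
total: w_G1=7/2 w_G3=0 w_R=1
asked value: 1

class = planetary set [G3 = 16+2·12 = 40; Willis about the carrier]
row 1: whole set turns with the arm by x
superposition row 2 [arm held]: sun y, ring −(16/40)·y, arm 0
boundary: total ω_ring = x − (16/40)·y = 0 and total ω_arm = x = 1  ⇒  y = 5/2, x = 1
row 2 ring = −(16/40)·5/2 = -1
totals (row 1 + row 2): sun 1 + 5/2 = 7/2, ring 1 + (-1) = 0, arm 1 + 0 = 1
asked cell (row1, ring) = 1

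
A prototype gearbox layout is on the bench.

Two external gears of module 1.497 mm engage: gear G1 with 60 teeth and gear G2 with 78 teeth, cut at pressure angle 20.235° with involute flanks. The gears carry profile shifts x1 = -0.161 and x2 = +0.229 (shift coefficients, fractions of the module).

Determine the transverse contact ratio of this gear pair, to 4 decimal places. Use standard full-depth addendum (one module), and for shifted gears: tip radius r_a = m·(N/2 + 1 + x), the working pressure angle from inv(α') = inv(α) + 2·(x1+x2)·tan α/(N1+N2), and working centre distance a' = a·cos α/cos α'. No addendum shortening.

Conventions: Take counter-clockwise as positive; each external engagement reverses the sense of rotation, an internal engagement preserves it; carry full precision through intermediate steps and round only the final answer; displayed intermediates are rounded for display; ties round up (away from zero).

1.7813

class = single-mesh tooth geometry [involute pair 60T × 78T, m = 1.497]
base radii: r_b1 = 42.138241, r_b2 = 54.779713
tip radii: r_a1 = 46.165983, r_a2 = 60.222813
inv(α') = inv(20.235°) + 2·(-0.161+0.229)·tan α/(60+78) = 0.01581798  ⇒  α' = 20.38693°
a' = a·cos α / cos α' = 103.2930·cos 20.235°/cos 20.38693° = 103.394431
action lengths: √(r_a1²−r_b1²) = 18.859126, √(r_a2²−r_b2²) = 25.019397
base pitch p_b = π·m·cos α = 4.412706
CR = (18.859126 + 25.019397 − 103.394431·sin 20.38693°)/4.412706 = 1.781269
contact ratio ≈ 1.7813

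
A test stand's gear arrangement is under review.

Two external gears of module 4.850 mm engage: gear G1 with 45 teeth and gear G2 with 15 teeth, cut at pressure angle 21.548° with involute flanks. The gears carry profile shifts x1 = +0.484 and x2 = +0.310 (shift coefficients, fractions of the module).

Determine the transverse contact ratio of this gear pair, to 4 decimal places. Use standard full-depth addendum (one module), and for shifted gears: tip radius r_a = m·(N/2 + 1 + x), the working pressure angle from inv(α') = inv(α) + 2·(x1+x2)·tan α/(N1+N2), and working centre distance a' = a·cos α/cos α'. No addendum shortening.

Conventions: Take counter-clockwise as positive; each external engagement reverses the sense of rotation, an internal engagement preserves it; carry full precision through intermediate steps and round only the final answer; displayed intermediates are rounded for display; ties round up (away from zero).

1.4375

single-mesh involute tooth geometry (45T engaging 15T at module 4.850)
base radii: r_b1 = 101.498276, r_b2 = 33.832759
tip radii: r_a1 = 116.322400, r_a2 = 42.728500
inv(α') = inv(21.548°) + 2·(+0.484+0.310)·tan α/(45+15) = 0.02924612  ⇒  α' = 24.80614°
a' = a·cos α / cos α' = 145.5000·cos 21.548°/cos 24.80614° = 149.086912
action lengths: √(r_a1²−r_b1²) = 56.824297, √(r_a2²−r_b2²) = 26.097302
base pitch p_b = π·m·cos α = 14.171833
CR = (56.824297 + 26.097302 − 149.086912·sin 24.80614°)/14.171833 = 1.437518
contact ratio ≈ 1.4375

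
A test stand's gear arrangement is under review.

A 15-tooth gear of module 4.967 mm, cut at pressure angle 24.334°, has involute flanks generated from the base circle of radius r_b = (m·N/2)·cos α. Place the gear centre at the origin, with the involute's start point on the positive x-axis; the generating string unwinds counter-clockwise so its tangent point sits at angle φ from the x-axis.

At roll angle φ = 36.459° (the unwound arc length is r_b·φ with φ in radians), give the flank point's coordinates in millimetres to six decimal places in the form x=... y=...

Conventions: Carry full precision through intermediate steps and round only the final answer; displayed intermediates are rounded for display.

x=40.134804 y=2.798894

single-mesh involute tooth geometry (15T wheel at module 4.967)
pitch radius r_p = m·N/2 = 4.967·15/2 = 37.252500
base radius r_b = r_p·cos α = 37.252500·cos 24.334° = 33.942948
roll angle φ = 36.459° = 0.63632959 rad
x = r_b·(cos φ + φ·sin φ) = 40.134804
y = r_b·(sin φ − φ·cos φ) = 2.798894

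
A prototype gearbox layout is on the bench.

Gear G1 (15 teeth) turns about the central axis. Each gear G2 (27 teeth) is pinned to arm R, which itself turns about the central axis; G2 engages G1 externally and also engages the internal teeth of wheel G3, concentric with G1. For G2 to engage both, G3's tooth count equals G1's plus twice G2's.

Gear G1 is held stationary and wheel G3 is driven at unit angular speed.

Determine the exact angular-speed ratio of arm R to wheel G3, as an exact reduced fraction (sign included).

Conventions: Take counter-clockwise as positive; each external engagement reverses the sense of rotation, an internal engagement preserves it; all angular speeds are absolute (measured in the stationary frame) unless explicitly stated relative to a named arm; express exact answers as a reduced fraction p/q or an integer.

class = planetary set [G3 = 15+2·27 = 69; Willis about the carrier]
ring teeth: 15 + 2·27 = 69
15(ω_sun−ω_arm) = −69(ω_ring−ω_arm),  ω_sun = 0, ω_ring = 1
15(0−ω_arm) = −69(1−ω_arm)  ⇒  84·ω_arm = 69  ⇒  ω_arm = 23/28
ω_out/ω_in = 23/28

23/28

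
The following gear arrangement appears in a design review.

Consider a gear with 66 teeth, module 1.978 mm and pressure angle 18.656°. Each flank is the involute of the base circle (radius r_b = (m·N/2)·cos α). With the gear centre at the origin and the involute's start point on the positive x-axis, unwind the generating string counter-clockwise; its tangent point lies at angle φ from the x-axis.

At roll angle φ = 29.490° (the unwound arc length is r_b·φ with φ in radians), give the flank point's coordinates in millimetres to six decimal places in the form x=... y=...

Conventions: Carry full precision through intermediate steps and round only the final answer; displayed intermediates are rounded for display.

x=69.501359 y=2.737068

recognized (one wheel, involute flank): single-mesh tooth geometry, m = 1.978, N = 66
pitch radius r_p = m·N/2 = 1.978·66/2 = 65.274000
base radius r_b = r_p·cos α = 65.274000·cos 18.656° = 61.844257
roll angle φ = 29.490° = 0.51469760 rad
x = r_b·(cos φ + φ·sin φ) = 69.501359
y = r_b·(sin φ − φ·cos φ) = 2.737068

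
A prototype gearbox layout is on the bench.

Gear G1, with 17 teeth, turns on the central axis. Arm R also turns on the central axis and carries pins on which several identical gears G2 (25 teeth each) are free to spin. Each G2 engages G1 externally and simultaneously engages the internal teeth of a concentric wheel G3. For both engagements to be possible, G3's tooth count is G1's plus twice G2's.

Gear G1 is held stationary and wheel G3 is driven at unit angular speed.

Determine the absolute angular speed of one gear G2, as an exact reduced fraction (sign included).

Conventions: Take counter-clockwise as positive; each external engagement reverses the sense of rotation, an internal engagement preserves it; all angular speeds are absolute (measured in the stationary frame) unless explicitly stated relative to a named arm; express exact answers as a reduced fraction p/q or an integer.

67/50

class = planetary set [G3 = 17+2·25 = 67; Willis about the carrier]
ring teeth: 17 + 2·25 = 67
17(ω_sun−ω_arm) = −67(ω_ring−ω_arm),  ω_sun = 0, ω_ring = 1
17(0−ω_arm) = −67(1−ω_arm)  ⇒  84·ω_arm = 67  ⇒  ω_arm = 67/84
sun–planet mesh: 17·(0−67/84) = −25·(ω_p−ω_arm)  ⇒  ω_p−ω_arm = 1139/2100
ω_p = 67/84 + 1139/2100 = 67/50
exact speed ratio = 67/50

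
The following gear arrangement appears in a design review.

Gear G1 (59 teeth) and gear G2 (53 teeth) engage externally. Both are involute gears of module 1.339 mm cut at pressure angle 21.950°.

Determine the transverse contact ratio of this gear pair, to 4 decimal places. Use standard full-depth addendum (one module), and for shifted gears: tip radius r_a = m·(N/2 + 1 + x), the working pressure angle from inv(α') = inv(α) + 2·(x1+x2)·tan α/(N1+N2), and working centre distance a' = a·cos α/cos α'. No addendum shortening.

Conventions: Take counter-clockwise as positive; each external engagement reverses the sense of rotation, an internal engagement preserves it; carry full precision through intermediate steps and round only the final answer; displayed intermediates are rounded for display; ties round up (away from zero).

single-mesh involute tooth geometry (59T engaging 53T at module 1.339)
base radii: r_b1 = 36.637125, r_b2 = 32.911316
tip radii: r_a1 = 40.839500, r_a2 = 36.822500
no profile shift: α' = α, a' = a
action lengths: √(r_a1²−r_b1²) = 18.043997, √(r_a2²−r_b2²) = 16.514897
base pitch p_b = π·m·cos α = 3.901658
CR = (18.043997 + 16.514897 − 74.984000·sin 21.95000°)/3.901658 = 1.673667
contact ratio ≈ 1.6737

1.6737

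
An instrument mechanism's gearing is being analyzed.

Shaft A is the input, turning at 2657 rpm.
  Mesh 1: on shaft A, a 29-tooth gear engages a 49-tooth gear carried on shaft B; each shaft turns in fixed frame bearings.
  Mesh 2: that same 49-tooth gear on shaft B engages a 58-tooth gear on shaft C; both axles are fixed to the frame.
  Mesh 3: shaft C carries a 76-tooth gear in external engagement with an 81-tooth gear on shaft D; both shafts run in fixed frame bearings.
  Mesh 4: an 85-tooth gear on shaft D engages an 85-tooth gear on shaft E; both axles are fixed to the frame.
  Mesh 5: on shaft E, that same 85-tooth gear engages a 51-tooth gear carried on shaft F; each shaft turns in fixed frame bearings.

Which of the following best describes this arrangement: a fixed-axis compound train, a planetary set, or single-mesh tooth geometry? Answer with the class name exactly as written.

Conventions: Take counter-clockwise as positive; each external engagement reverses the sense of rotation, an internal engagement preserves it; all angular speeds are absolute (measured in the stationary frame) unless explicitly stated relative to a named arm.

topology: fixed-axis compound train — 5 meshes, A→F
classification: fixed-axis compound train

fixed-axis compound train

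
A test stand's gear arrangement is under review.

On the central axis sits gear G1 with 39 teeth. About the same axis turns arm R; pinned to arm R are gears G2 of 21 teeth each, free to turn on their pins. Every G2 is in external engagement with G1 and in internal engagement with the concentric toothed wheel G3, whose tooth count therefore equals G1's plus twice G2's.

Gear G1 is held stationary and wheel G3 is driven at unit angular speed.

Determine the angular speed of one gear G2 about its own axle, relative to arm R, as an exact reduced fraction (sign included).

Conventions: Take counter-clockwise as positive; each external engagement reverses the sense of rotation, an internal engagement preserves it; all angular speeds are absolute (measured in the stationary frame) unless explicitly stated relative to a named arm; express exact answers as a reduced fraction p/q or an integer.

topology: planetary set — G1 39T / G2 21T / G3 81T, arm = carrier (Willis)
ring teeth: 39 + 2·21 = 81
39(ω_sun−ω_arm) = −81(ω_ring−ω_arm),  ω_sun = 0, ω_ring = 1
39(0−ω_arm) = −81(1−ω_arm)  ⇒  120·ω_arm = 81  ⇒  ω_arm = 27/40
sun–planet mesh: 39·(0−27/40) = −21·(ω_p−ω_arm)  ⇒  ω_p−ω_arm = 351/280
exact speed ratio = 351/280

351/280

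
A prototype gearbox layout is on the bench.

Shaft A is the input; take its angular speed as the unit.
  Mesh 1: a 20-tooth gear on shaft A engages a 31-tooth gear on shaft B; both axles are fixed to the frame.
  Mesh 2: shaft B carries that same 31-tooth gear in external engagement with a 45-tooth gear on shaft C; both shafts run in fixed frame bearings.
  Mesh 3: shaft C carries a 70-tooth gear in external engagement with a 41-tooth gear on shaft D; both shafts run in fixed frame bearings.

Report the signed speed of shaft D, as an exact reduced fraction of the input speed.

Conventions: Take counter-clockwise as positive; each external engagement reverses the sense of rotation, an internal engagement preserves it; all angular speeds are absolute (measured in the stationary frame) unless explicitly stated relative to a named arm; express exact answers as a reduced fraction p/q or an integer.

3-mesh fixed-axis compound train (all bearings frame-fixed)
mesh 1 [20T→31T]: |ω|/ω_in = 1×20/31 = 20/31, sense flips to −
mesh 2 [31T→45T]: |ω|/ω_in = (20/31)×31/45 = 4/9, sense flips to +
mesh 3 [70T→41T]: |ω|/ω_in = (4/9)×70/41 = 280/369, sense flips to −
signed output speed (× input speed) = -280/369

-280/369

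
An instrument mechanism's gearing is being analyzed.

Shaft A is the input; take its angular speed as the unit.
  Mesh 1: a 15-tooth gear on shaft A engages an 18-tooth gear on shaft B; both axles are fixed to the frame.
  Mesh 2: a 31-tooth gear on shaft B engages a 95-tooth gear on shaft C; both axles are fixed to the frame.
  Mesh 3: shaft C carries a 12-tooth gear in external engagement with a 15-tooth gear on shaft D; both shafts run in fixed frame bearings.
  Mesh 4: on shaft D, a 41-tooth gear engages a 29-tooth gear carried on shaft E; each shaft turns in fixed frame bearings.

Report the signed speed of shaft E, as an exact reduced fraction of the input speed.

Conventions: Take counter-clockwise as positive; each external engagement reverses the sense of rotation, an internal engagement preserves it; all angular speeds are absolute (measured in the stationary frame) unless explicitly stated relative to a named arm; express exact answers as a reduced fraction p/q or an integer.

2542/8265

4-mesh fixed-axis compound train (all bearings frame-fixed)
mesh 1 [15T→18T]: |ω|/ω_in = 1×15/18 = 5/6, sense flips to −
mesh 2 [31T→95T]: |ω|/ω_in = (5/6)×31/95 = 31/114, sense flips to +
mesh 3 [12T→15T]: |ω|/ω_in = (31/114)×12/15 = 62/285, sense flips to −
mesh 4 [41T→29T]: |ω|/ω_in = (62/285)×41/29 = 2542/8265, sense flips to +
signed output speed (× input speed) = 2542/8265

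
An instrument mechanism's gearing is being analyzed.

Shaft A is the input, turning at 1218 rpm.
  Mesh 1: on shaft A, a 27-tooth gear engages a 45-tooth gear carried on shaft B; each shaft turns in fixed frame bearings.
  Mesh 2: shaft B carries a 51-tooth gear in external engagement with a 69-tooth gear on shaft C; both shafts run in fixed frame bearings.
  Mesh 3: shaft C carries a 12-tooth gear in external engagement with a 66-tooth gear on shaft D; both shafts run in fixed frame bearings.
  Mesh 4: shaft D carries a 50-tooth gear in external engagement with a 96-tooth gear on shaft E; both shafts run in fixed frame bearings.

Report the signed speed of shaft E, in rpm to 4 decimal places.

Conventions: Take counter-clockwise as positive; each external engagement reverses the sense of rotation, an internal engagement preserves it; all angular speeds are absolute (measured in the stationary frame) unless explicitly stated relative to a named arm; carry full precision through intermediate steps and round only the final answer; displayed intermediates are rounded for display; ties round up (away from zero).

+51.1512 rpm

4-mesh fixed-axis compound train (all bearings frame-fixed)
mesh 1 [27T→45T]: ω = 1218.0000×27/45 = 730.8000 rpm, sense flips to −
mesh 2 [51T→69T]: ω = 730.8000×51/69 = 540.1565 rpm, sense flips to +
mesh 3 [12T→66T]: ω = 540.1565×12/66 = 98.2103 rpm, sense flips to −
mesh 4 [50T→96T]: ω = 98.2103×50/96 = 51.1512 rpm, sense flips to +
signed output speed = +51.1512 rpm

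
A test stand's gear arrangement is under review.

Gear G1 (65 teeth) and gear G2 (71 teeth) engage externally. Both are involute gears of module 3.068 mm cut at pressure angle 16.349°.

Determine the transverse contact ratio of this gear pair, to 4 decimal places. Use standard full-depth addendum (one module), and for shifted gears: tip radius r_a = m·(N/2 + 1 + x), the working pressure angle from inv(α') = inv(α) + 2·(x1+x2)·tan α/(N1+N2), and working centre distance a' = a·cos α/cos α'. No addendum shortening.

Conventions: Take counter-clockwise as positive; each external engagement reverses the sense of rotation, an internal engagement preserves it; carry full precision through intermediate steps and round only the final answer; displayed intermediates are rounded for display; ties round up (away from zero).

2.0577

topology: single-mesh involute geometry — m = 3.068, 65T/71T pair
base radii: r_b1 = 95.678217, r_b2 = 104.510053
tip radii: r_a1 = 102.778000, r_a2 = 111.982000
no profile shift: α' = α, a' = a
action lengths: √(r_a1²−r_b1²) = 37.536596, √(r_a2²−r_b2²) = 40.219612
base pitch p_b = π·m·cos α = 9.248676
CR = (37.536596 + 40.219612 − 208.624000·sin 16.34900°)/9.248676 = 2.057718
contact ratio ≈ 2.0577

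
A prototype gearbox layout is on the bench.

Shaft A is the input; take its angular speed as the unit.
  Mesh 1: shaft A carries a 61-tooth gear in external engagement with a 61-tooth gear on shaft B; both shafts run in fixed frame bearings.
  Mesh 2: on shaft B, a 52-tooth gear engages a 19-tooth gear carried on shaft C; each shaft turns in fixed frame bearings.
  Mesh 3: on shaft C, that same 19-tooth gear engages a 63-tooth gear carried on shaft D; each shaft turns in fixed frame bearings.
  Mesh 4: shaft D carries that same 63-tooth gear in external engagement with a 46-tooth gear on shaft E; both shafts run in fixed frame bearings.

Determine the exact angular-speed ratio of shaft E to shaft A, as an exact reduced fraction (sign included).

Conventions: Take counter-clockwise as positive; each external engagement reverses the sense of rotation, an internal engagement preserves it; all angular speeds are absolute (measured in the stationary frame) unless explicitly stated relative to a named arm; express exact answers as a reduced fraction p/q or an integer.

26/23

class = fixed-axis compound train [4 meshes; 4 ratios multiply, 4 sense flips]
mesh 1 [61T→61T]: running ratio 1, sense −
mesh 2 [52T→19T]: running ratio 52/19, sense +
mesh 3 [19T→63T]: running ratio 52/63, sense −
mesh 4 [63T→46T]: running ratio 26/23, sense +
ω_out/ω_in = 26/23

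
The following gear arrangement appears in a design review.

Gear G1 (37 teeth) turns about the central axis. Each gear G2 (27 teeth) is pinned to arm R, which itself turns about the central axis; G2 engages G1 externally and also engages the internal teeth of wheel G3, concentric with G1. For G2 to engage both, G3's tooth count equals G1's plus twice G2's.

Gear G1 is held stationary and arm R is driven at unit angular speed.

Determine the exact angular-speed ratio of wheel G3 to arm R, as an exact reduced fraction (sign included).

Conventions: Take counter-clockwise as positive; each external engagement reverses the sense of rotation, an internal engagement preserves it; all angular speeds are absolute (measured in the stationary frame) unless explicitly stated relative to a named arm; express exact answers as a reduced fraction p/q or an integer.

planetary set (37T centre, 27T on arm, 91T internal) — Willis relation
ring teeth: 37 + 2·27 = 91
37(ω_sun−ω_arm) = −91(ω_ring−ω_arm),  ω_sun = 0, ω_arm = 1
ω_ring = 1 − (37/91)(0−1) = 128/91
ω_out/ω_in = 128/91

128/91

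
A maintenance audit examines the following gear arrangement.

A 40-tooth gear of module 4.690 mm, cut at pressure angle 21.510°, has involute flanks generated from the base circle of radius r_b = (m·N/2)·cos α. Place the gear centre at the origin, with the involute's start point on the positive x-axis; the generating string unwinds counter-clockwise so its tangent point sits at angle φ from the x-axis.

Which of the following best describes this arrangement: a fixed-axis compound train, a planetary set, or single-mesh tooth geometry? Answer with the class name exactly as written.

single-mesh tooth geometry

class = single-mesh tooth geometry [base-circle involute, m = 4.690, 40T]
classification: single-mesh tooth geometry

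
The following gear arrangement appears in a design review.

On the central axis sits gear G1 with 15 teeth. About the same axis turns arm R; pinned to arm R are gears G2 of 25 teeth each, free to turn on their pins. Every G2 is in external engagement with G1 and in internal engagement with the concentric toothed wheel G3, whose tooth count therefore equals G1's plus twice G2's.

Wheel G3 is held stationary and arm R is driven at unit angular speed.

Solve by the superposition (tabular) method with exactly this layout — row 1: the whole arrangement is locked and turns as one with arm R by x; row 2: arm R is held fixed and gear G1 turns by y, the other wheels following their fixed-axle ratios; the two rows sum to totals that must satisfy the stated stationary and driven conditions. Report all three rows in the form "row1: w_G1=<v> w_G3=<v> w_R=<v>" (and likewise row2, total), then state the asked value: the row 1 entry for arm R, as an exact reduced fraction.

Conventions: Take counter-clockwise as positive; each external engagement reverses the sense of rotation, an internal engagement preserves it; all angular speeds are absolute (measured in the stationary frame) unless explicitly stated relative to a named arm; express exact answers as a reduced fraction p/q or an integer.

recognized (axles ride arm R): planetary set, 15/25/65 teeth
row 1: whole set turns with the arm by x
superposition row 2 [arm held]: sun y, ring −(15/65)·y, arm 0
boundary: total ω_ring = x − (15/65)·y = 0 and total ω_arm = x = 1  ⇒  y = 13/3, x = 1
row 2 ring = −(15/65)·13/3 = -1
totals (row 1 + row 2): sun 1 + 13/3 = 16/3, ring 1 + (-1) = 0, arm 1 + 0 = 1
asked cell (row1, arm) = 1

row1: w_G1=1 w_G3=1 w_R=1
row2: w_G1=13/3 w_G3=-1 w_R=0
total: w_G1=16/3 w_G3=0 w_R=1
asked value: 1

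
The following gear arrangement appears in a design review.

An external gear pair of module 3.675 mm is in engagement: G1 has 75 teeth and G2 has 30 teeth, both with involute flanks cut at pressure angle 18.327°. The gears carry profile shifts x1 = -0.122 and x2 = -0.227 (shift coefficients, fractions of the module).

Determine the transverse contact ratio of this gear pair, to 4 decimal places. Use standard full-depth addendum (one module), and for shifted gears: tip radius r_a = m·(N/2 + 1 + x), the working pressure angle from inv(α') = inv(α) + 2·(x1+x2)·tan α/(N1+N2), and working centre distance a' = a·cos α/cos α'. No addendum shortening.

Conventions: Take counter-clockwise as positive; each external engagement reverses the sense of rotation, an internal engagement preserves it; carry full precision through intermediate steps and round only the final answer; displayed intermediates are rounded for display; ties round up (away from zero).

class = single-mesh tooth geometry [involute pair 75T × 30T, m = 3.675]
base radii: r_b1 = 130.822293, r_b2 = 52.328917
tip radii: r_a1 = 141.039150, r_a2 = 57.965775
inv(α') = inv(18.327°) + 2·(-0.122-0.227)·tan α/(75+30) = 0.00917278  ⇒  α' = 17.09026°
a' = a·cos α / cos α' = 192.9375·cos 18.327°/cos 17.09026° = 191.612231
action lengths: √(r_a1²−r_b1²) = 52.702653, √(r_a2²−r_b2²) = 24.934224
base pitch p_b = π·m·cos α = 10.959743
CR = (52.702653 + 24.934224 − 191.612231·sin 17.09026°)/10.959743 = 1.945876
contact ratio ≈ 1.9459

1.9459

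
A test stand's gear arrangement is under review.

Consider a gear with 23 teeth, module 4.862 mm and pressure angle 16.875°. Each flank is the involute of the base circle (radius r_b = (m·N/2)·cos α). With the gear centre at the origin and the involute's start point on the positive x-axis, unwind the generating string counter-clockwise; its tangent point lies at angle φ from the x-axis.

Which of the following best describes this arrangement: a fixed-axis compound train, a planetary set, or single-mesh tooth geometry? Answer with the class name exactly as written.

single-mesh tooth geometry

single-mesh involute tooth geometry (23T wheel at module 4.862)
classification: single-mesh tooth geometry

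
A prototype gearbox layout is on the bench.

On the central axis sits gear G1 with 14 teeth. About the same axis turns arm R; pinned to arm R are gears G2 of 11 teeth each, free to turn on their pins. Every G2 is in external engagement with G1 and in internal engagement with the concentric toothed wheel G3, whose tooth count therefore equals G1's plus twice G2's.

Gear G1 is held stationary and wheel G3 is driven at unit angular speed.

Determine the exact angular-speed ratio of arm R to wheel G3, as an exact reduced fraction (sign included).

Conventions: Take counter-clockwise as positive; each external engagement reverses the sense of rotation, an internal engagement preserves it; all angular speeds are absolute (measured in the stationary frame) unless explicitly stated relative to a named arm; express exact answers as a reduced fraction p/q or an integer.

planetary set (14T centre, 11T on arm, 36T internal) — Willis relation
ring teeth: 14 + 2·11 = 36
14(ω_sun−ω_arm) = −36(ω_ring−ω_arm),  ω_sun = 0, ω_ring = 1
14(0−ω_arm) = −36(1−ω_arm)  ⇒  50·ω_arm = 36  ⇒  ω_arm = 18/25
ω_out/ω_in = 18/25

18/25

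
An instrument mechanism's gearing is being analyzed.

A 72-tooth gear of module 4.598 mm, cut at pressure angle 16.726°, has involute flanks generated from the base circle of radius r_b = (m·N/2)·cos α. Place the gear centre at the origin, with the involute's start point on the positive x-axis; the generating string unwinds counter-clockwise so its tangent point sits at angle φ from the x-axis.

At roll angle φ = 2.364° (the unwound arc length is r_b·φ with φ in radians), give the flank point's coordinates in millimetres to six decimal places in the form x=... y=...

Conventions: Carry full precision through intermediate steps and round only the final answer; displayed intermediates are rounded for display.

x=158.659716 y=0.003711

class = single-mesh tooth geometry [base-circle involute, m = 4.598, 72T]
pitch radius r_p = m·N/2 = 4.598·72/2 = 165.528000
base radius r_b = r_p·cos α = 165.528000·cos 16.726° = 158.524841
roll angle φ = 2.364° = 0.04125958 rad
x = r_b·(cos φ + φ·sin φ) = 158.659716
y = r_b·(sin φ − φ·cos φ) = 0.003711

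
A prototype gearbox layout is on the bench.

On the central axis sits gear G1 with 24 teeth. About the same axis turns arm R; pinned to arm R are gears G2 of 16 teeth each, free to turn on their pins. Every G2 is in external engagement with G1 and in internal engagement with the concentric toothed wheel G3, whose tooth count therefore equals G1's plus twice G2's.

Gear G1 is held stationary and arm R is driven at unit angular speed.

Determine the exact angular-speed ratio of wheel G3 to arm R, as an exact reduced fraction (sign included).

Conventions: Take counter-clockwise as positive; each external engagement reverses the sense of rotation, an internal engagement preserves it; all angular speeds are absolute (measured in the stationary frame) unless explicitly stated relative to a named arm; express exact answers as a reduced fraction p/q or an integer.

10/7

recognized (axles ride arm R): planetary set, 24/16/56 teeth
ring teeth: 24 + 2·16 = 56
24(ω_sun−ω_arm) = −56(ω_ring−ω_arm),  ω_sun = 0, ω_arm = 1
ω_ring = 1 − (24/56)(0−1) = 10/7
ω_out/ω_in = 10/7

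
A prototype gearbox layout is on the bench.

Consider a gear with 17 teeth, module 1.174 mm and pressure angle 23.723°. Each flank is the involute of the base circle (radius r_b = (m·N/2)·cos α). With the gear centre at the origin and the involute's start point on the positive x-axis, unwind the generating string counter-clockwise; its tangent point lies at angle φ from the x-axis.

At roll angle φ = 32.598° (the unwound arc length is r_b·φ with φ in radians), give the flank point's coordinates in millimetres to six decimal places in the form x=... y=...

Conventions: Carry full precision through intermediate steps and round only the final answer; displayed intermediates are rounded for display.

x=10.496872 y=0.542883

class = single-mesh tooth geometry [base-circle involute, m = 1.174, 17T]
pitch radius r_p = m·N/2 = 1.174·17/2 = 9.979000
base radius r_b = r_p·cos α = 9.979000·cos 23.723° = 9.135786
roll angle φ = 32.598° = 0.56894243 rad
x = r_b·(cos φ + φ·sin φ) = 10.496872
y = r_b·(sin φ − φ·cos φ) = 0.542883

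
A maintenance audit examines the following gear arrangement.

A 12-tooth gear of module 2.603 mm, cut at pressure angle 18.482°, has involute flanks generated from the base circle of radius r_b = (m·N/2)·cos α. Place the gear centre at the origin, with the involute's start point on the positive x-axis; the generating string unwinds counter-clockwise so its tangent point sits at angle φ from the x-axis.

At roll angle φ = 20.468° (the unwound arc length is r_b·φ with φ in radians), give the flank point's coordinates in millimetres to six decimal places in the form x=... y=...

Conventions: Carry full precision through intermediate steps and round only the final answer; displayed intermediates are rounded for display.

recognized (one wheel, involute flank): single-mesh tooth geometry, m = 2.603, N = 12
pitch radius r_p = m·N/2 = 2.603·12/2 = 15.618000
base radius r_b = r_p·cos α = 15.618000·cos 18.482° = 14.812475
roll angle φ = 20.468° = 0.35723399 rad
x = r_b·(cos φ + φ·sin φ) = 15.727689
y = r_b·(sin φ − φ·cos φ) = 0.222235

x=15.727689 y=0.222235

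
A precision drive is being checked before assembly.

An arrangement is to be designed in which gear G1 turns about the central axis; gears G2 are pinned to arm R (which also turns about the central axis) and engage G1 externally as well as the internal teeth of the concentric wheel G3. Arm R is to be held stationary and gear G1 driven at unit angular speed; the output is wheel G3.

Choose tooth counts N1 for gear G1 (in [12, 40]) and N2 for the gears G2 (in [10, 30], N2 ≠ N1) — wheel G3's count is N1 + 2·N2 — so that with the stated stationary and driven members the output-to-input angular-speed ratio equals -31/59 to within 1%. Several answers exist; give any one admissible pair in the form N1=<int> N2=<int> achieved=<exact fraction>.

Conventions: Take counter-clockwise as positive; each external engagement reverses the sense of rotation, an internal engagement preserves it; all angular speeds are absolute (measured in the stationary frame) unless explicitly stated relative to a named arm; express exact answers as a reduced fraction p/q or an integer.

N1=31 N2=14 achieved=-31/59

planetary set to be sized for -31/59 (Willis relation)
Willis with ω_arm = 0: ω_ring/ω_sun = −N1/N3; set equal to -31/59  ⇒  N3/N1 = −1/(-31/59) = 59/31
N3 = N1 + 2·N2  ⇒  N2/N1 = (N3/N1 − 1)/2 = (59/31 − 1)/2 = 14/31
smallest multiple with N1 ≥ 12 and N2 ≥ 10: k = 1  ⇒  N1 = 1·31 = 31, N2 = 1·14 = 14 (N1 ≤ 40, N2 ≤ 30, N2 ≠ N1 ✓), N3 = 31 + 2·14 = 59
check: −N1/N3 with N1 = 31, N3 = 59 gives -31/59; |achieved − target| = 0 ≤ 31/5900 ✓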